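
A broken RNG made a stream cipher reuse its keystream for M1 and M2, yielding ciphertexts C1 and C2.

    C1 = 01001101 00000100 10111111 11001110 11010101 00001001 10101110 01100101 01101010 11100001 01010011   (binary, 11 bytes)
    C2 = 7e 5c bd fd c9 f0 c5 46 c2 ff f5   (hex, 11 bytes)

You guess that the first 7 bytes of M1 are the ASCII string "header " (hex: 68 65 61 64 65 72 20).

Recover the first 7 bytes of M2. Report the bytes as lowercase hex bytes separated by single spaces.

5b 3d 63 57 79 8b 4b

First, C1 ⊕ C2 = (M1 ⊕ K) ⊕ (M2 ⊕ K) = M1 ⊕ M2, so the key drops out. Then M2 = (M1 ⊕ M2) ⊕ M1 over the first 7 bytes.
byte 0: (4d XOR 7e) XOR 68 = 33 XOR 68 = 5b
byte 1: (04 XOR 5c) XOR 65 = 58 XOR 65 = 3d
byte 2: (bf XOR bd) XOR 61 = 02 XOR 61 = 63
byte 3: (ce XOR fd) XOR 64 = 33 XOR 64 = 57
byte 4: (d5 XOR c9) XOR 65 = 1c XOR 65 = 79
byte 5: (09 XOR f0) XOR 72 = f9 XOR 72 = 8b
byte 6: (ae XOR c5) XOR 20 = 6b XOR 20 = 4b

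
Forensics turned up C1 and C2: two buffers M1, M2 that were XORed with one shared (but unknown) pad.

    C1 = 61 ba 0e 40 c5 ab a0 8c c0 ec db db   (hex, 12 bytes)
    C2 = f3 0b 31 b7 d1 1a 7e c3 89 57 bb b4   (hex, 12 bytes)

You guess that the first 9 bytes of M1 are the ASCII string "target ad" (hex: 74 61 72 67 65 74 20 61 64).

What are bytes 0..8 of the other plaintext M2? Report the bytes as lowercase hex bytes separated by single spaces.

e6 d0 4d 90 71 c5 fe 2e 2d

First, C1 ⊕ C2 = (M1 ⊕ K) ⊕ (M2 ⊕ K) = M1 ⊕ M2, so the key drops out. Then M2 = (M1 ⊕ M2) ⊕ M1 over the first 9 bytes.
byte 0: (61 xor f3) xor 74 = 92 xor 74 = e6
byte 1: (ba xor 0b) xor 61 = b1 xor 61 = d0
byte 2: (0e xor 31) xor 72 = 3f xor 72 = 4d
byte 3: (40 xor b7) xor 67 = f7 xor 67 = 90
byte 4: (c5 xor d1) xor 65 = 14 xor 65 = 71
byte 5: (ab xor 1a) xor 74 = b1 xor 74 = c5
byte 6: (a0 xor 7e) xor 20 = de xor 20 = fe
byte 7: (8c xor c3) xor 61 = 4f xor 61 = 2e
byte 8: (c0 xor 89) xor 64 = 49 xor 64 = 2d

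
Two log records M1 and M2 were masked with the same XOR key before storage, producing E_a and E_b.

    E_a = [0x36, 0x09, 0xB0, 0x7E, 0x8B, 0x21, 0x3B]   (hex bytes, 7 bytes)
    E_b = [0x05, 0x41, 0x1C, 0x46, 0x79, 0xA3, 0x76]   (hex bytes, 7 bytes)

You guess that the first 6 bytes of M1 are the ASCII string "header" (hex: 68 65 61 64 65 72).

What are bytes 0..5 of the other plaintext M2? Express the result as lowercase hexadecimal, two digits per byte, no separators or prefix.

5b2dcd5c97f0

First, E_a ⊕ E_b = (M1 ⊕ K) ⊕ (M2 ⊕ K) = M1 ⊕ M2, so the key drops out. Then M2 = (M1 ⊕ M2) ⊕ M1 over the first 6 bytes.
byte 0: (36 ^ 05) ^ 68 = 33 ^ 68 = 5b
byte 1: (09 ^ 41) ^ 65 = 48 ^ 65 = 2d
byte 2: (b0 ^ 1c) ^ 61 = ac ^ 61 = cd
byte 3: (7e ^ 46) ^ 64 = 38 ^ 64 = 5c
byte 4: (8b ^ 79) ^ 65 = f2 ^ 65 = 97
byte 5: (21 ^ a3) ^ 72 = 82 ^ 72 = f0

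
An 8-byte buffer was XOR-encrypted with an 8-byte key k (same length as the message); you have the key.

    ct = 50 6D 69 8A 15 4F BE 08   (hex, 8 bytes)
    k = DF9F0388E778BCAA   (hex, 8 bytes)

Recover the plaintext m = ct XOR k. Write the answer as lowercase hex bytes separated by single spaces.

XOR is its own inverse, so applying the key byte-wise gives the result directly.
50 xor df = 8f
6d xor 9f = f2
69 xor 03 = 6a
8a xor 88 = 02
15 xor e7 = f2
4f xor 78 = 37
be xor bc = 02
08 xor aa = a2

8f f2 6a 02 f2 37 02 a2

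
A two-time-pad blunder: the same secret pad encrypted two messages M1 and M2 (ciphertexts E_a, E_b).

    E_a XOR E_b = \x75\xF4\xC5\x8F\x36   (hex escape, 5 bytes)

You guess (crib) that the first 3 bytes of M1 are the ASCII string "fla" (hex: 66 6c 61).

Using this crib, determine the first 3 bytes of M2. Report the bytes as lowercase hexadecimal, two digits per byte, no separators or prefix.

Since E_a ⊕ E_b = M1 ⊕ M2, XORing with the guessed M1 bytes yields the corresponding M2 bytes: M2 = (E_a ⊕ E_b) ⊕ M1.
byte 0: 75 ⊕ 66 = 13
byte 1: f4 ⊕ 6c = 98
byte 2: c5 ⊕ 61 = a4

1398a4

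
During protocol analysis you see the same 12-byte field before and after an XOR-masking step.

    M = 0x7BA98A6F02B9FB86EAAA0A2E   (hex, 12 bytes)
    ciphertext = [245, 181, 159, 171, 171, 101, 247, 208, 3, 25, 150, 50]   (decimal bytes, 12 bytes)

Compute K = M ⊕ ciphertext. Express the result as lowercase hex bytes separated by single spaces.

Since ciphertext = M ⊕ K, XORing both sides with M gives K = M ⊕ ciphertext.
123 xor 245 = 142
169 xor 181 =  28
138 xor 159 =  21
111 xor 171 = 196
  2 xor 171 = 169
185 xor 101 = 220
251 xor 247 =  12
134 xor 208 =  86
234 xor   3 = 233
170 xor  25 = 179
 10 xor 150 = 156
 46 xor  50 =  28

8e 1c 15 c4 a9 dc 0c 56 e9 b3 9c 1c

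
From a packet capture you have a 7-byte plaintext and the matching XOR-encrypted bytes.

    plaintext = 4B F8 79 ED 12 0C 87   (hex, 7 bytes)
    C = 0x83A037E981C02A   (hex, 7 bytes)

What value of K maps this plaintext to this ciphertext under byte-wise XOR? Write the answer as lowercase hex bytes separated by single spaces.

Since C = plaintext ⊕ K, XORing both sides with plaintext gives K = plaintext ⊕ C.
 75 xor 131 = 200
248 xor 160 =  88
121 xor  55 =  78
237 xor 233 =   4
 18 xor 129 = 147
 12 xor 192 = 204
135 xor  42 = 173

c8 58 4e 04 93 cc ad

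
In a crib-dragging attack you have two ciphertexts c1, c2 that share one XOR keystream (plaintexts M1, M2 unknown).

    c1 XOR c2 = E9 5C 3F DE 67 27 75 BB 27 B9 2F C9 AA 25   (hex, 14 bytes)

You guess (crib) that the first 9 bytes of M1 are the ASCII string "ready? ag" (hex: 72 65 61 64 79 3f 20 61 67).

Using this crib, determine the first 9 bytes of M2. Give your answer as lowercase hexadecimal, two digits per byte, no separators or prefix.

Since c1 ⊕ c2 = M1 ⊕ M2, XORing with the guessed M1 bytes yields the corresponding M2 bytes: M2 = (c1 ⊕ c2) ⊕ M1.
e9 ^ 72 = 9b
5c ^ 65 = 39
3f ^ 61 = 5e
de ^ 64 = ba
67 ^ 79 = 1e
27 ^ 3f = 18
75 ^ 20 = 55
bb ^ 61 = da
27 ^ 67 = 40

9b395eba1e1855da40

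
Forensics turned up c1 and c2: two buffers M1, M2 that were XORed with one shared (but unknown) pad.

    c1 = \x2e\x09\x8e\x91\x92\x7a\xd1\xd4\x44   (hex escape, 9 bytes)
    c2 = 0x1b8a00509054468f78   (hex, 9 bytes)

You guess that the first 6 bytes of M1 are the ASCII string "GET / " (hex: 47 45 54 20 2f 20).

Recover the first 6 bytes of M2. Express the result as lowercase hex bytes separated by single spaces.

72 c6 da e1 2d 0e

First, c1 ⊕ c2 = (M1 ⊕ K) ⊕ (M2 ⊕ K) = M1 ⊕ M2, so the key drops out. Then M2 = (M1 ⊕ M2) ⊕ M1 over the first 6 bytes.
byte 0: (2e ⊕ 1b) ⊕ 47 = 35 ⊕ 47 = 72
byte 1: (09 ⊕ 8a) ⊕ 45 = 83 ⊕ 45 = c6
byte 2: (8e ⊕ 00) ⊕ 54 = 8e ⊕ 54 = da
byte 3: (91 ⊕ 50) ⊕ 20 = c1 ⊕ 20 = e1
byte 4: (92 ⊕ 90) ⊕ 2f = 02 ⊕ 2f = 2d
byte 5: (7a ⊕ 54) ⊕ 20 = 2e ⊕ 20 = 0e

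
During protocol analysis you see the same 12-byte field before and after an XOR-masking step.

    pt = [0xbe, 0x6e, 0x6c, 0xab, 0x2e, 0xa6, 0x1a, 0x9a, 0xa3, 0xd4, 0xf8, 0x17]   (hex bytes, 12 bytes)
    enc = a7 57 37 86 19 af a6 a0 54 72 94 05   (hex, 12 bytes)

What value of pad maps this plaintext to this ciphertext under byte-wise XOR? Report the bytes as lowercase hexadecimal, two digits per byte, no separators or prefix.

Since enc = pt ⊕ pad, XORing both sides with pt gives pad = pt ⊕ enc.
byte 0: 10111110 XOR 10100111 = 00011001
byte 1: 01101110 XOR 01010111 = 00111001
byte 2: 01101100 XOR 00110111 = 01011011
byte 3: 10101011 XOR 10000110 = 00101101
byte 4: 00101110 XOR 00011001 = 00110111
byte 5: 10100110 XOR 10101111 = 00001001
byte 6: 00011010 XOR 10100110 = 10111100
byte 7: 10011010 XOR 10100000 = 00111010
byte 8: 10100011 XOR 01010100 = 11110111
byte 9: 11010100 XOR 01110010 = 10100110
byte 10: 11111000 XOR 10010100 = 01101100
byte 11: 00010111 XOR 00000101 = 00010010

19395b2d3709bc3af7a66c12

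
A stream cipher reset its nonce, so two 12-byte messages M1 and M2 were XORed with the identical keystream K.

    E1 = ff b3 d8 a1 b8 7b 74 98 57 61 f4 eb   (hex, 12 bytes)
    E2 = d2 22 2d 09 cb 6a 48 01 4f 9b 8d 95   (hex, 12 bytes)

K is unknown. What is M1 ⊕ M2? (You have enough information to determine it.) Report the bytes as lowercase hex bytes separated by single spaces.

2d 91 f5 a8 73 11 3c 99 18 fa 79 7e

E1 ⊕ E2 = (M1 ⊕ K) ⊕ (M2 ⊕ K) = M1 ⊕ M2 — the shared key cancels under XOR.
byte 0: ff ⊕ d2 = 2d
byte 1: b3 ⊕ 22 = 91
byte 2: d8 ⊕ 2d = f5
byte 3: a1 ⊕ 09 = a8
byte 4: b8 ⊕ cb = 73
byte 5: 7b ⊕ 6a = 11
byte 6: 74 ⊕ 48 = 3c
byte 7: 98 ⊕ 01 = 99
byte 8: 57 ⊕ 4f = 18
byte 9: 61 ⊕ 9b = fa
byte 10: f4 ⊕ 8d = 79
byte 11: eb ⊕ 95 = 7e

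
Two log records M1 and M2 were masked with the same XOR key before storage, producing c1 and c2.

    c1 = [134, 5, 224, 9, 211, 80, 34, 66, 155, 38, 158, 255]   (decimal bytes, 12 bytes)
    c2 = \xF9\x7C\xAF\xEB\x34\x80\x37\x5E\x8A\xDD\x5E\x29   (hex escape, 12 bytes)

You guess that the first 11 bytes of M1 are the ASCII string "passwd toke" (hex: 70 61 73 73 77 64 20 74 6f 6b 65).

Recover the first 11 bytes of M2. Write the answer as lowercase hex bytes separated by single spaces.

First, c1 ⊕ c2 = (M1 ⊕ K) ⊕ (M2 ⊕ K) = M1 ⊕ M2, so the key drops out. Then M2 = (M1 ⊕ M2) ⊕ M1 over the first 11 bytes.
byte 0: (86 ^ f9) ^ 70 = 7f ^ 70 = 0f
byte 1: (05 ^ 7c) ^ 61 = 79 ^ 61 = 18
byte 2: (e0 ^ af) ^ 73 = 4f ^ 73 = 3c
byte 3: (09 ^ eb) ^ 73 = e2 ^ 73 = 91
byte 4: (d3 ^ 34) ^ 77 = e7 ^ 77 = 90
byte 5: (50 ^ 80) ^ 64 = d0 ^ 64 = b4
byte 6: (22 ^ 37) ^ 20 = 15 ^ 20 = 35
byte 7: (42 ^ 5e) ^ 74 = 1c ^ 74 = 68
byte 8: (9b ^ 8a) ^ 6f = 11 ^ 6f = 7e
byte 9: (26 ^ dd) ^ 6b = fb ^ 6b = 90
byte 10: (9e ^ 5e) ^ 65 = c0 ^ 65 = a5

0f 18 3c 91 90 b4 35 68 7e 90 a5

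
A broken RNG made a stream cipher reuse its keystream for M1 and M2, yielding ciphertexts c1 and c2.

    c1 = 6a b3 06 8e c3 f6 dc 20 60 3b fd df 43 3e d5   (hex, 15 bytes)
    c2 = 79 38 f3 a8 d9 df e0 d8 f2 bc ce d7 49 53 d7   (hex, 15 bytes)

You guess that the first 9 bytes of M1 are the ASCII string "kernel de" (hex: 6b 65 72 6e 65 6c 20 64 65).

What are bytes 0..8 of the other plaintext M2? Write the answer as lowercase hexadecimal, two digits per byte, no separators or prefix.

First, c1 ⊕ c2 = (M1 ⊕ K) ⊕ (M2 ⊕ K) = M1 ⊕ M2, so the key drops out. Then M2 = (M1 ⊕ M2) ⊕ M1 over the first 9 bytes.
byte 0: (6a ^ 79) ^ 6b = 13 ^ 6b = 78
byte 1: (b3 ^ 38) ^ 65 = 8b ^ 65 = ee
byte 2: (06 ^ f3) ^ 72 = f5 ^ 72 = 87
byte 3: (8e ^ a8) ^ 6e = 26 ^ 6e = 48
byte 4: (c3 ^ d9) ^ 65 = 1a ^ 65 = 7f
byte 5: (f6 ^ df) ^ 6c = 29 ^ 6c = 45
byte 6: (dc ^ e0) ^ 20 = 3c ^ 20 = 1c
byte 7: (20 ^ d8) ^ 64 = f8 ^ 64 = 9c
byte 8: (60 ^ f2) ^ 65 = 92 ^ 65 = f7

78ee87487f451c9cf7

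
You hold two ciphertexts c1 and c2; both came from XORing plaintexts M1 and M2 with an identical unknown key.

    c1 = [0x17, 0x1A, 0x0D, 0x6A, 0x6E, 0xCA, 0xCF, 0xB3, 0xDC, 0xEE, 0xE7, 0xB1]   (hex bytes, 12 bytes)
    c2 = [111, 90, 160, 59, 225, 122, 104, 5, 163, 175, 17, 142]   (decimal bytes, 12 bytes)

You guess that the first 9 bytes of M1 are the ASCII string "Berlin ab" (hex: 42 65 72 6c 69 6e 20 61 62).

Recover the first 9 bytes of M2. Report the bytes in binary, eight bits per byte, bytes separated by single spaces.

00111010 00100101 11011111 00111101 11100110 11011110 10000111 11010111 00011101

First, c1 ⊕ c2 = (M1 ⊕ K) ⊕ (M2 ⊕ K) = M1 ⊕ M2, so the key drops out. Then M2 = (M1 ⊕ M2) ⊕ M1 over the first 9 bytes.
byte 0: (17 ^ 6f) ^ 42 = 78 ^ 42 = 3a
byte 1: (1a ^ 5a) ^ 65 = 40 ^ 65 = 25
byte 2: (0d ^ a0) ^ 72 = ad ^ 72 = df
byte 3: (6a ^ 3b) ^ 6c = 51 ^ 6c = 3d
byte 4: (6e ^ e1) ^ 69 = 8f ^ 69 = e6
byte 5: (ca ^ 7a) ^ 6e = b0 ^ 6e = de
byte 6: (cf ^ 68) ^ 20 = a7 ^ 20 = 87
byte 7: (b3 ^ 05) ^ 61 = b6 ^ 61 = d7
byte 8: (dc ^ a3) ^ 62 = 7f ^ 62 = 1d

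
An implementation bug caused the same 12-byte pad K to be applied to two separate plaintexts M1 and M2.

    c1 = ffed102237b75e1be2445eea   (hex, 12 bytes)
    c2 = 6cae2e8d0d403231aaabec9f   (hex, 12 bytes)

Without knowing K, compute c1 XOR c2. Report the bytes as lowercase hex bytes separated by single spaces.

93 43 3e af 3a f7 6c 2a 48 ef b2 75

c1 ⊕ c2 = (M1 ⊕ K) ⊕ (M2 ⊕ K) = M1 ⊕ M2 — the shared key cancels under XOR.
ff ⊕ 6c = 93
ed ⊕ ae = 43
10 ⊕ 2e = 3e
22 ⊕ 8d = af
37 ⊕ 0d = 3a
b7 ⊕ 40 = f7
5e ⊕ 32 = 6c
1b ⊕ 31 = 2a
e2 ⊕ aa = 48
44 ⊕ ab = ef
5e ⊕ ec = b2
ea ⊕ 9f = 75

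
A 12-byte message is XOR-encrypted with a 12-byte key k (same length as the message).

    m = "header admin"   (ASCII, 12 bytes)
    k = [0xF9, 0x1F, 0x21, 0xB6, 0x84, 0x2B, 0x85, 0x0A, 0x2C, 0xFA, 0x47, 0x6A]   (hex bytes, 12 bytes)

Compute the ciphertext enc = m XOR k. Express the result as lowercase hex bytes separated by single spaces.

91 7a 40 d2 e1 59 a5 6b 48 97 2e 04

XOR is its own inverse, so applying the key byte-wise gives the result directly.
68 XOR f9 = 91
65 XOR 1f = 7a
61 XOR 21 = 40
64 XOR b6 = d2
65 XOR 84 = e1
72 XOR 2b = 59
20 XOR 85 = a5
61 XOR 0a = 6b
64 XOR 2c = 48
6d XOR fa = 97
69 XOR 47 = 2e
6e XOR 6a = 04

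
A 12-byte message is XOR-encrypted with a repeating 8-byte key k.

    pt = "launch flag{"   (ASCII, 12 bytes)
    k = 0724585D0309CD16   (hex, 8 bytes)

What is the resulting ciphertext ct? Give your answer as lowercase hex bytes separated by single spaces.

6b 45 2d 33 60 61 ed 70 6b 45 3f 26

The 8-byte key repeats, so the effective keystream is 07 24 58 5d 03 09 cd 16 07 24 58 5d.
byte 0: 6c ⊕ 07 = 6b
byte 1: 61 ⊕ 24 = 45
byte 2: 75 ⊕ 58 = 2d
byte 3: 6e ⊕ 5d = 33
byte 4: 63 ⊕ 03 = 60
byte 5: 68 ⊕ 09 = 61
byte 6: 20 ⊕ cd = ed
byte 7: 66 ⊕ 16 = 70
byte 8: 6c ⊕ 07 = 6b
byte 9: 61 ⊕ 24 = 45
byte 10: 67 ⊕ 58 = 3f
byte 11: 7b ⊕ 5d = 26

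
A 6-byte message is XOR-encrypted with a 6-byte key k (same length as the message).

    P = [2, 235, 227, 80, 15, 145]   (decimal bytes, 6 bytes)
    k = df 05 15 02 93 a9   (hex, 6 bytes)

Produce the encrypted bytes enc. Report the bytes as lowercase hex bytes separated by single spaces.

02 ⊕ df = dd
eb ⊕ 05 = ee
e3 ⊕ 15 = f6
50 ⊕ 02 = 52
0f ⊕ 93 = 9c
91 ⊕ a9 = 38

dd ee f6 52 9c 38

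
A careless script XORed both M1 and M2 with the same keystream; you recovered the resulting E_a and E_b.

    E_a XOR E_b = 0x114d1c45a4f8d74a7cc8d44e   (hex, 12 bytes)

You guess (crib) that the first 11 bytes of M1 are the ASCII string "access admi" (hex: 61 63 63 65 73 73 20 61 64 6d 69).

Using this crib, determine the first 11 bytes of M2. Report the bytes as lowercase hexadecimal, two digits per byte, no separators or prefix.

702e7f20d78bf72b18a5bd

Since E_a ⊕ E_b = M1 ⊕ M2, XORing with the guessed M1 bytes yields the corresponding M2 bytes: M2 = (E_a ⊕ E_b) ⊕ M1.
byte 0: 00010001 ⊕ 01100001 = 01110000
byte 1: 01001101 ⊕ 01100011 = 00101110
byte 2: 00011100 ⊕ 01100011 = 01111111
byte 3: 01000101 ⊕ 01100101 = 00100000
byte 4: 10100100 ⊕ 01110011 = 11010111
byte 5: 11111000 ⊕ 01110011 = 10001011
byte 6: 11010111 ⊕ 00100000 = 11110111
byte 7: 01001010 ⊕ 01100001 = 00101011
byte 8: 01111100 ⊕ 01100100 = 00011000
byte 9: 11001000 ⊕ 01101101 = 10100101
byte 10: 11010100 ⊕ 01101001 = 10111101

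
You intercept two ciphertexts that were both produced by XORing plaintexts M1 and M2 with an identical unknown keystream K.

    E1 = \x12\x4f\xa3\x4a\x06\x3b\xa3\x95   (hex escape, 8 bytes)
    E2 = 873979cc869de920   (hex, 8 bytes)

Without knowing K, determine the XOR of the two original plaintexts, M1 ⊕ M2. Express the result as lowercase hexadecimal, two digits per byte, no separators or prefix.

9576da8680a64ab5

E1 ⊕ E2 = (M1 ⊕ K) ⊕ (M2 ⊕ K) = M1 ⊕ M2 — the shared key cancels under XOR.
00010010 ⊕ 10000111 = 10010101
01001111 ⊕ 00111001 = 01110110
10100011 ⊕ 01111001 = 11011010
01001010 ⊕ 11001100 = 10000110
00000110 ⊕ 10000110 = 10000000
00111011 ⊕ 10011101 = 10100110
10100011 ⊕ 11101001 = 01001010
10010101 ⊕ 00100000 = 10110101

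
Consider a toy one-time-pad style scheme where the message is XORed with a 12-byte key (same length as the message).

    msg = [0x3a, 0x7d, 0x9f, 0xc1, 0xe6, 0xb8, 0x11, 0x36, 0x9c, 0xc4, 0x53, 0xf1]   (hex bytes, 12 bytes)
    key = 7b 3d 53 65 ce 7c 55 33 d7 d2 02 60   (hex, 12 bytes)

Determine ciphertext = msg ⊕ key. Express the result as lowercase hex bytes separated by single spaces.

41 40 cc a4 28 c4 44 05 4b 16 51 91

3a ⊕ 7b = 41
7d ⊕ 3d = 40
9f ⊕ 53 = cc
c1 ⊕ 65 = a4
e6 ⊕ ce = 28
b8 ⊕ 7c = c4
11 ⊕ 55 = 44
36 ⊕ 33 = 05
9c ⊕ d7 = 4b
c4 ⊕ d2 = 16
53 ⊕ 02 = 51
f1 ⊕ 60 = 91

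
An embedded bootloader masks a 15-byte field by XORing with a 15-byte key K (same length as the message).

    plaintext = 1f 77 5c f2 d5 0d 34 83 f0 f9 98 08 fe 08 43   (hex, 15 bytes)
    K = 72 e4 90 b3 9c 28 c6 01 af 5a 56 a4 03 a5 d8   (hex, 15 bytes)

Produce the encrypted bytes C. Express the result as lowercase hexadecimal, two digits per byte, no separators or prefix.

XOR is its own inverse, so applying the key byte-wise gives the result directly.
byte 0:  31 ^ 114 = 109
byte 1: 119 ^ 228 = 147
byte 2:  92 ^ 144 = 204
byte 3: 242 ^ 179 =  65
byte 4: 213 ^ 156 =  73
byte 5:  13 ^  40 =  37
byte 6:  52 ^ 198 = 242
byte 7: 131 ^   1 = 130
byte 8: 240 ^ 175 =  95
byte 9: 249 ^  90 = 163
byte 10: 152 ^  86 = 206
byte 11:   8 ^ 164 = 172
byte 12: 254 ^   3 = 253
byte 13:   8 ^ 165 = 173
byte 14:  67 ^ 216 = 155

6d93cc414925f2825fa3ceacfdad9b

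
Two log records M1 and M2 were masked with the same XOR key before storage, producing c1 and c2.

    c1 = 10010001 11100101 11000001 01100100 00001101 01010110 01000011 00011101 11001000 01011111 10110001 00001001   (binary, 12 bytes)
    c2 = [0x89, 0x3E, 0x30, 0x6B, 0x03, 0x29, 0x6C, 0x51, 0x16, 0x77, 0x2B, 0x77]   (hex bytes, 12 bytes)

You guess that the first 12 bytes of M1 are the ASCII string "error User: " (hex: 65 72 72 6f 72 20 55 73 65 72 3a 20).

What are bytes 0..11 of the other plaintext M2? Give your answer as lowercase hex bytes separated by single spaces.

7d a9 83 60 7c 5f 7a 3f bb 5a a0 5e

First, c1 ⊕ c2 = (M1 ⊕ K) ⊕ (M2 ⊕ K) = M1 ⊕ M2, so the key drops out. Then M2 = (M1 ⊕ M2) ⊕ M1 over the first 12 bytes.
byte 0: (91 XOR 89) XOR 65 = 18 XOR 65 = 7d
byte 1: (e5 XOR 3e) XOR 72 = db XOR 72 = a9
byte 2: (c1 XOR 30) XOR 72 = f1 XOR 72 = 83
byte 3: (64 XOR 6b) XOR 6f = 0f XOR 6f = 60
byte 4: (0d XOR 03) XOR 72 = 0e XOR 72 = 7c
byte 5: (56 XOR 29) XOR 20 = 7f XOR 20 = 5f
byte 6: (43 XOR 6c) XOR 55 = 2f XOR 55 = 7a
byte 7: (1d XOR 51) XOR 73 = 4c XOR 73 = 3f
byte 8: (c8 XOR 16) XOR 65 = de XOR 65 = bb
byte 9: (5f XOR 77) XOR 72 = 28 XOR 72 = 5a
byte 10: (b1 XOR 2b) XOR 3a = 9a XOR 3a = a0
byte 11: (09 XOR 77) XOR 20 = 7e XOR 20 = 5e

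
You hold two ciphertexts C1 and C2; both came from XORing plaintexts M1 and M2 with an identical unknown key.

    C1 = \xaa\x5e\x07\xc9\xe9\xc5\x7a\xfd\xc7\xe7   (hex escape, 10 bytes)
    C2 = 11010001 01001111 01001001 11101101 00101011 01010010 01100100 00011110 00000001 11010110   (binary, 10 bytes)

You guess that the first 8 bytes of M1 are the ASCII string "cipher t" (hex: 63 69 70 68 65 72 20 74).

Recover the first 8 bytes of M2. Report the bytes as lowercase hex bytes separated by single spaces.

18 78 3e 4c a7 e5 3e 97

First, C1 ⊕ C2 = (M1 ⊕ K) ⊕ (M2 ⊕ K) = M1 ⊕ M2, so the key drops out. Then M2 = (M1 ⊕ M2) ⊕ M1 over the first 8 bytes.
byte 0: (aa XOR d1) XOR 63 = 7b XOR 63 = 18
byte 1: (5e XOR 4f) XOR 69 = 11 XOR 69 = 78
byte 2: (07 XOR 49) XOR 70 = 4e XOR 70 = 3e
byte 3: (c9 XOR ed) XOR 68 = 24 XOR 68 = 4c
byte 4: (e9 XOR 2b) XOR 65 = c2 XOR 65 = a7
byte 5: (c5 XOR 52) XOR 72 = 97 XOR 72 = e5
byte 6: (7a XOR 64) XOR 20 = 1e XOR 20 = 3e
byte 7: (fd XOR 1e) XOR 74 = e3 XOR 74 = 97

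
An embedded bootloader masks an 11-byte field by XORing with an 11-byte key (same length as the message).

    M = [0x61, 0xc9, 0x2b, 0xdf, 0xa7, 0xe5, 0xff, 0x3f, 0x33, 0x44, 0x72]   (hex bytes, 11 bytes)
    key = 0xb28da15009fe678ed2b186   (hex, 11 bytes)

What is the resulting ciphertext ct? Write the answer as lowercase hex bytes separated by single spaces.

d3 44 8a 8f ae 1b 98 b1 e1 f5 f4

XOR is its own inverse, so applying the key byte-wise gives the result directly.
61 ^ b2 = d3
c9 ^ 8d = 44
2b ^ a1 = 8a
df ^ 50 = 8f
a7 ^ 09 = ae
e5 ^ fe = 1b
ff ^ 67 = 98
3f ^ 8e = b1
33 ^ d2 = e1
44 ^ b1 = f5
72 ^ 86 = f4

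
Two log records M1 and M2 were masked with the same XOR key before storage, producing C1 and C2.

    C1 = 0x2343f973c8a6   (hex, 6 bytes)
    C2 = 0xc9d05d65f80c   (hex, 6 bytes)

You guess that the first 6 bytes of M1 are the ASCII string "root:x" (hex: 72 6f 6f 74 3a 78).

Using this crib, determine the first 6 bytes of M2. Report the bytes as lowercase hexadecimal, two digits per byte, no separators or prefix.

98fccb620ad2

First, C1 ⊕ C2 = (M1 ⊕ K) ⊕ (M2 ⊕ K) = M1 ⊕ M2, so the key drops out. Then M2 = (M1 ⊕ M2) ⊕ M1 over the first 6 bytes.
byte 0: (23 XOR c9) XOR 72 = ea XOR 72 = 98
byte 1: (43 XOR d0) XOR 6f = 93 XOR 6f = fc
byte 2: (f9 XOR 5d) XOR 6f = a4 XOR 6f = cb
byte 3: (73 XOR 65) XOR 74 = 16 XOR 74 = 62
byte 4: (c8 XOR f8) XOR 3a = 30 XOR 3a = 0a
byte 5: (a6 XOR 0c) XOR 78 = aa XOR 78 = d2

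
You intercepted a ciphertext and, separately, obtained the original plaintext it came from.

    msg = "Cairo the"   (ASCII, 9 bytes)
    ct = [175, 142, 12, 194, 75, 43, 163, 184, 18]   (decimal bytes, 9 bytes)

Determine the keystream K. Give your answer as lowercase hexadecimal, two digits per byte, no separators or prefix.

Since ct = msg ⊕ K, XORing both sides with msg gives K = msg ⊕ ct.
43 ^ af = ec
61 ^ 8e = ef
69 ^ 0c = 65
72 ^ c2 = b0
6f ^ 4b = 24
20 ^ 2b = 0b
74 ^ a3 = d7
68 ^ b8 = d0
65 ^ 12 = 77

ecef65b0240bd7d077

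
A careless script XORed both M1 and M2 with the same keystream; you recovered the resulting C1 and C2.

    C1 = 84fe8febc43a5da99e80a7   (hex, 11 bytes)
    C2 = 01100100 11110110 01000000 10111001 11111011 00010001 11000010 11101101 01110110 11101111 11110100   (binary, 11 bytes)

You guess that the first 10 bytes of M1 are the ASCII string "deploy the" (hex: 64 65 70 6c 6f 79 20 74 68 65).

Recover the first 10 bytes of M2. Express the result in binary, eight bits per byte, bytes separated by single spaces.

10000100 01101101 10111111 00111110 01010000 01010010 10111111 00110000 10000000 00001010

First, C1 ⊕ C2 = (M1 ⊕ K) ⊕ (M2 ⊕ K) = M1 ⊕ M2, so the key drops out. Then M2 = (M1 ⊕ M2) ⊕ M1 over the first 10 bytes.
byte 0: (84 XOR 64) XOR 64 = e0 XOR 64 = 84
byte 1: (fe XOR f6) XOR 65 = 08 XOR 65 = 6d
byte 2: (8f XOR 40) XOR 70 = cf XOR 70 = bf
byte 3: (eb XOR b9) XOR 6c = 52 XOR 6c = 3e
byte 4: (c4 XOR fb) XOR 6f = 3f XOR 6f = 50
byte 5: (3a XOR 11) XOR 79 = 2b XOR 79 = 52
byte 6: (5d XOR c2) XOR 20 = 9f XOR 20 = bf
byte 7: (a9 XOR ed) XOR 74 = 44 XOR 74 = 30
byte 8: (9e XOR 76) XOR 68 = e8 XOR 68 = 80
byte 9: (80 XOR ef) XOR 65 = 6f XOR 65 = 0a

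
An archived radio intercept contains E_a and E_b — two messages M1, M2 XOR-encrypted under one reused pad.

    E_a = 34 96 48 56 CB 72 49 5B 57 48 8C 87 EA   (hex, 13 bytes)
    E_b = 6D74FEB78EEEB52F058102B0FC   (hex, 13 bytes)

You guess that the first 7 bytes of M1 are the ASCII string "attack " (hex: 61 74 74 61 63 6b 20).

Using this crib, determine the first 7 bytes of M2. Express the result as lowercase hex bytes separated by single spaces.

38 96 c2 80 26 f7 dc

First, E_a ⊕ E_b = (M1 ⊕ K) ⊕ (M2 ⊕ K) = M1 ⊕ M2, so the key drops out. Then M2 = (M1 ⊕ M2) ⊕ M1 over the first 7 bytes.
byte 0: (34 ⊕ 6d) ⊕ 61 = 59 ⊕ 61 = 38
byte 1: (96 ⊕ 74) ⊕ 74 = e2 ⊕ 74 = 96
byte 2: (48 ⊕ fe) ⊕ 74 = b6 ⊕ 74 = c2
byte 3: (56 ⊕ b7) ⊕ 61 = e1 ⊕ 61 = 80
byte 4: (cb ⊕ 8e) ⊕ 63 = 45 ⊕ 63 = 26
byte 5: (72 ⊕ ee) ⊕ 6b = 9c ⊕ 6b = f7
byte 6: (49 ⊕ b5) ⊕ 20 = fc ⊕ 20 = dc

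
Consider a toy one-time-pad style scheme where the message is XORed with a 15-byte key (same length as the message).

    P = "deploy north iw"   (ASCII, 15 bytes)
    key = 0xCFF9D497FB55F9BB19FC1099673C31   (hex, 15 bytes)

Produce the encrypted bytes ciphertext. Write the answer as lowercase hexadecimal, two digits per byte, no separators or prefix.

XOR is its own inverse, so applying the key byte-wise gives the result directly.
01100100 ⊕ 11001111 = 10101011
01100101 ⊕ 11111001 = 10011100
01110000 ⊕ 11010100 = 10100100
01101100 ⊕ 10010111 = 11111011
01101111 ⊕ 11111011 = 10010100
01111001 ⊕ 01010101 = 00101100
00100000 ⊕ 11111001 = 11011001
01101110 ⊕ 10111011 = 11010101
01101111 ⊕ 00011001 = 01110110
01110010 ⊕ 11111100 = 10001110
01110100 ⊕ 00010000 = 01100100
01101000 ⊕ 10011001 = 11110001
00100000 ⊕ 01100111 = 01000111
01101001 ⊕ 00111100 = 01010101
01110111 ⊕ 00110001 = 01000110

ab9ca4fb942cd9d5768e64f1475546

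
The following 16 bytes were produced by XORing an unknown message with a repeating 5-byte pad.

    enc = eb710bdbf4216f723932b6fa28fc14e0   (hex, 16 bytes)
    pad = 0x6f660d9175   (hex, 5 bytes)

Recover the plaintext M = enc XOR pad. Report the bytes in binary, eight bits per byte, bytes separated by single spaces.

10000100 00010111 00000110 01001010 10000001 01001110 00001001 01111111 10101000 01000111 11011001 10011100 00100101 01101101 01100001 10001111

The 5-byte key repeats, so the effective keystream is 6f 66 0d 91 75 6f 66 0d 91 75 6f 66 0d 91 75 6f.
byte 0: 235 ⊕ 111 = 132
byte 1: 113 ⊕ 102 =  23
byte 2:  11 ⊕  13 =   6
byte 3: 219 ⊕ 145 =  74
byte 4: 244 ⊕ 117 = 129
byte 5:  33 ⊕ 111 =  78
byte 6: 111 ⊕ 102 =   9
byte 7: 114 ⊕  13 = 127
byte 8:  57 ⊕ 145 = 168
byte 9:  50 ⊕ 117 =  71
byte 10: 182 ⊕ 111 = 217
byte 11: 250 ⊕ 102 = 156
byte 12:  40 ⊕  13 =  37
byte 13: 252 ⊕ 145 = 109
byte 14:  20 ⊕ 117 =  97
byte 15: 224 ⊕ 111 = 143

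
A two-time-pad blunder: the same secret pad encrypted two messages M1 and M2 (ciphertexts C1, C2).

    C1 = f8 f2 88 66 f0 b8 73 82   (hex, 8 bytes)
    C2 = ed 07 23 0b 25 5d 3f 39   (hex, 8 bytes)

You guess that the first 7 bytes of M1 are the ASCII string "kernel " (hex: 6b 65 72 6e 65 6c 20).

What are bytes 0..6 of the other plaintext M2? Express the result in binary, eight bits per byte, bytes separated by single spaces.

First, C1 ⊕ C2 = (M1 ⊕ K) ⊕ (M2 ⊕ K) = M1 ⊕ M2, so the key drops out. Then M2 = (M1 ⊕ M2) ⊕ M1 over the first 7 bytes.
byte 0: (f8 ⊕ ed) ⊕ 6b = 15 ⊕ 6b = 7e
byte 1: (f2 ⊕ 07) ⊕ 65 = f5 ⊕ 65 = 90
byte 2: (88 ⊕ 23) ⊕ 72 = ab ⊕ 72 = d9
byte 3: (66 ⊕ 0b) ⊕ 6e = 6d ⊕ 6e = 03
byte 4: (f0 ⊕ 25) ⊕ 65 = d5 ⊕ 65 = b0
byte 5: (b8 ⊕ 5d) ⊕ 6c = e5 ⊕ 6c = 89
byte 6: (73 ⊕ 3f) ⊕ 20 = 4c ⊕ 20 = 6c

01111110 10010000 11011001 00000011 10110000 10001001 01101100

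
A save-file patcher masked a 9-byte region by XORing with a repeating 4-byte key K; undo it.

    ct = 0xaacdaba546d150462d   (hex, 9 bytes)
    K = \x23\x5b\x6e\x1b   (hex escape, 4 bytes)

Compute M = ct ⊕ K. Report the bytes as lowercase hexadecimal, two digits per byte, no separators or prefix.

The 4-byte key repeats, so the effective keystream is 23 5b 6e 1b 23 5b 6e 1b 23.
byte 0: aa XOR 23 = 89
byte 1: cd XOR 5b = 96
byte 2: ab XOR 6e = c5
byte 3: a5 XOR 1b = be
byte 4: 46 XOR 23 = 65
byte 5: d1 XOR 5b = 8a
byte 6: 50 XOR 6e = 3e
byte 7: 46 XOR 1b = 5d
byte 8: 2d XOR 23 = 0e

8996c5be658a3e5d0e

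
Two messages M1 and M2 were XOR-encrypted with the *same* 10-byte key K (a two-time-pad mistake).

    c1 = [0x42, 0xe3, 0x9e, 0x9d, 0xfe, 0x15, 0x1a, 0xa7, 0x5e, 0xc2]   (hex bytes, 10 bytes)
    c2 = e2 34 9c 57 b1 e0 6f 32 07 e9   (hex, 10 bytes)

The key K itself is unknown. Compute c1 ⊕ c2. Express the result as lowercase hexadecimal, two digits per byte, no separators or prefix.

c1 ⊕ c2 = (M1 ⊕ K) ⊕ (M2 ⊕ K) = M1 ⊕ M2 — the shared key cancels under XOR.
01000010 ^ 11100010 = 10100000
11100011 ^ 00110100 = 11010111
10011110 ^ 10011100 = 00000010
10011101 ^ 01010111 = 11001010
11111110 ^ 10110001 = 01001111
00010101 ^ 11100000 = 11110101
00011010 ^ 01101111 = 01110101
10100111 ^ 00110010 = 10010101
01011110 ^ 00000111 = 01011001
11000010 ^ 11101001 = 00101011

a0d702ca4ff57595592b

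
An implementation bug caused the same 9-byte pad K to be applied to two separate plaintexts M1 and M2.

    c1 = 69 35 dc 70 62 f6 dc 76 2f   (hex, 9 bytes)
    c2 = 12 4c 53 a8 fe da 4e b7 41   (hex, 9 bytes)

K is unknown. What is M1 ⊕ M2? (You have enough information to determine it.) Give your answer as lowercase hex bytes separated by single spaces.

7b 79 8f d8 9c 2c 92 c1 6e

c1 ⊕ c2 = (M1 ⊕ K) ⊕ (M2 ⊕ K) = M1 ⊕ M2 — the shared key cancels under XOR.
byte 0: 69 XOR 12 = 7b
byte 1: 35 XOR 4c = 79
byte 2: dc XOR 53 = 8f
byte 3: 70 XOR a8 = d8
byte 4: 62 XOR fe = 9c
byte 5: f6 XOR da = 2c
byte 6: dc XOR 4e = 92
byte 7: 76 XOR b7 = c1
byte 8: 2f XOR 41 = 6e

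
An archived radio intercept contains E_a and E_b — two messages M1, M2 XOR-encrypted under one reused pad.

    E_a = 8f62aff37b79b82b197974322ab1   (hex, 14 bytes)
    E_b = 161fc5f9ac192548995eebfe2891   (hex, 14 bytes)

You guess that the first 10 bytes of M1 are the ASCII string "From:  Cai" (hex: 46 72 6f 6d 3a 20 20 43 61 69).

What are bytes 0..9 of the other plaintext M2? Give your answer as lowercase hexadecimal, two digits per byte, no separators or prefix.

df0f0567ed40bd20e14e

First, E_a ⊕ E_b = (M1 ⊕ K) ⊕ (M2 ⊕ K) = M1 ⊕ M2, so the key drops out. Then M2 = (M1 ⊕ M2) ⊕ M1 over the first 10 bytes.
byte 0: (8f ^ 16) ^ 46 = 99 ^ 46 = df
byte 1: (62 ^ 1f) ^ 72 = 7d ^ 72 = 0f
byte 2: (af ^ c5) ^ 6f = 6a ^ 6f = 05
byte 3: (f3 ^ f9) ^ 6d = 0a ^ 6d = 67
byte 4: (7b ^ ac) ^ 3a = d7 ^ 3a = ed
byte 5: (79 ^ 19) ^ 20 = 60 ^ 20 = 40
byte 6: (b8 ^ 25) ^ 20 = 9d ^ 20 = bd
byte 7: (2b ^ 48) ^ 43 = 63 ^ 43 = 20
byte 8: (19 ^ 99) ^ 61 = 80 ^ 61 = e1
byte 9: (79 ^ 5e) ^ 69 = 27 ^ 69 = 4e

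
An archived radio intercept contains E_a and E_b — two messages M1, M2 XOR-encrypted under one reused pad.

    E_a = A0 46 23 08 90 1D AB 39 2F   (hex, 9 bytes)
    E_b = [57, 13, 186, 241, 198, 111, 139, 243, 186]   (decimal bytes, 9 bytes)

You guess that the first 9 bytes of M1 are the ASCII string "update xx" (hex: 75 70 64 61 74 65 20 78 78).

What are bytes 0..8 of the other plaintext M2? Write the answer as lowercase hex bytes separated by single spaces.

ec 3b fd 98 22 17 00 b2 ed

First, E_a ⊕ E_b = (M1 ⊕ K) ⊕ (M2 ⊕ K) = M1 ⊕ M2, so the key drops out. Then M2 = (M1 ⊕ M2) ⊕ M1 over the first 9 bytes.
byte 0: (a0 ⊕ 39) ⊕ 75 = 99 ⊕ 75 = ec
byte 1: (46 ⊕ 0d) ⊕ 70 = 4b ⊕ 70 = 3b
byte 2: (23 ⊕ ba) ⊕ 64 = 99 ⊕ 64 = fd
byte 3: (08 ⊕ f1) ⊕ 61 = f9 ⊕ 61 = 98
byte 4: (90 ⊕ c6) ⊕ 74 = 56 ⊕ 74 = 22
byte 5: (1d ⊕ 6f) ⊕ 65 = 72 ⊕ 65 = 17
byte 6: (ab ⊕ 8b) ⊕ 20 = 20 ⊕ 20 = 00
byte 7: (39 ⊕ f3) ⊕ 78 = ca ⊕ 78 = b2
byte 8: (2f ⊕ ba) ⊕ 78 = 95 ⊕ 78 = ed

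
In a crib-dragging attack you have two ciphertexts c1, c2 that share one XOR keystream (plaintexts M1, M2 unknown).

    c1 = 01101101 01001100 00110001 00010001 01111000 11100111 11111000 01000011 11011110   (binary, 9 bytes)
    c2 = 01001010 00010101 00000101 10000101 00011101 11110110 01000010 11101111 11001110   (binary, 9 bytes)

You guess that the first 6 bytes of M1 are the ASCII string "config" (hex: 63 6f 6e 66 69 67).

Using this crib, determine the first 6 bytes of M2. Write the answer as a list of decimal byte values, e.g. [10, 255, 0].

[68, 54, 90, 242, 12, 118]

First, c1 ⊕ c2 = (M1 ⊕ K) ⊕ (M2 ⊕ K) = M1 ⊕ M2, so the key drops out. Then M2 = (M1 ⊕ M2) ⊕ M1 over the first 6 bytes.
byte 0: (6d ^ 4a) ^ 63 = 27 ^ 63 = 44
byte 1: (4c ^ 15) ^ 6f = 59 ^ 6f = 36
byte 2: (31 ^ 05) ^ 6e = 34 ^ 6e = 5a
byte 3: (11 ^ 85) ^ 66 = 94 ^ 66 = f2
byte 4: (78 ^ 1d) ^ 69 = 65 ^ 69 = 0c
byte 5: (e7 ^ f6) ^ 67 = 11 ^ 67 = 76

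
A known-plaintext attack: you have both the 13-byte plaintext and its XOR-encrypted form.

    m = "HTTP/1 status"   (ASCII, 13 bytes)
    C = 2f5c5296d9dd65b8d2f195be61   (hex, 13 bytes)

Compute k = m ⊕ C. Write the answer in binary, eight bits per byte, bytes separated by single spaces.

01100111 00001000 00000110 11000110 11110110 11101100 01000101 11001011 10100110 10010000 11100001 11001011 00010010

Since C = m ⊕ k, XORing both sides with m gives k = m ⊕ C.
byte 0: 48 xor 2f = 67
byte 1: 54 xor 5c = 08
byte 2: 54 xor 52 = 06
byte 3: 50 xor 96 = c6
byte 4: 2f xor d9 = f6
byte 5: 31 xor dd = ec
byte 6: 20 xor 65 = 45
byte 7: 73 xor b8 = cb
byte 8: 74 xor d2 = a6
byte 9: 61 xor f1 = 90
byte 10: 74 xor 95 = e1
byte 11: 75 xor be = cb
byte 12: 73 xor 61 = 12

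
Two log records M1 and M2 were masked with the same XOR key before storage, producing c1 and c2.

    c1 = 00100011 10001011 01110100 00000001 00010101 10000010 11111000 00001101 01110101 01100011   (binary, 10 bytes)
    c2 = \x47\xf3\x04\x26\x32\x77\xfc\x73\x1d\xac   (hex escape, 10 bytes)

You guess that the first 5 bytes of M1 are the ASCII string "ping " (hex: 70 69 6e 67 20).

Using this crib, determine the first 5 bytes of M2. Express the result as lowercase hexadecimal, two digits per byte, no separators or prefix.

First, c1 ⊕ c2 = (M1 ⊕ K) ⊕ (M2 ⊕ K) = M1 ⊕ M2, so the key drops out. Then M2 = (M1 ⊕ M2) ⊕ M1 over the first 5 bytes.
byte 0: (23 ⊕ 47) ⊕ 70 = 64 ⊕ 70 = 14
byte 1: (8b ⊕ f3) ⊕ 69 = 78 ⊕ 69 = 11
byte 2: (74 ⊕ 04) ⊕ 6e = 70 ⊕ 6e = 1e
byte 3: (01 ⊕ 26) ⊕ 67 = 27 ⊕ 67 = 40
byte 4: (15 ⊕ 32) ⊕ 20 = 27 ⊕ 20 = 07

14111e4007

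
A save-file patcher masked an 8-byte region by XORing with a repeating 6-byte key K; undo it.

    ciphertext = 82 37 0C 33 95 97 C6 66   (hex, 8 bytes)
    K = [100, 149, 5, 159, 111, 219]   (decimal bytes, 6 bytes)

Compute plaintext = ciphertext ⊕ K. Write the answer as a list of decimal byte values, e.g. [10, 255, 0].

The 6-byte key repeats, so the effective keystream is 64 95 05 9f 6f db 64 95.
byte 0: 82 XOR 64 = e6
byte 1: 37 XOR 95 = a2
byte 2: 0c XOR 05 = 09
byte 3: 33 XOR 9f = ac
byte 4: 95 XOR 6f = fa
byte 5: 97 XOR db = 4c
byte 6: c6 XOR 64 = a2
byte 7: 66 XOR 95 = f3

[230, 162, 9, 172, 250, 76, 162, 243]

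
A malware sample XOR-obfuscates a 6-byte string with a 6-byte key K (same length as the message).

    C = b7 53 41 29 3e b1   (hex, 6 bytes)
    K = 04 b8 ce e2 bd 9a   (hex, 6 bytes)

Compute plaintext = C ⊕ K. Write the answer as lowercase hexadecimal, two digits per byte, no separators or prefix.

b3eb8fcb832b

10110111 xor 00000100 = 10110011
01010011 xor 10111000 = 11101011
01000001 xor 11001110 = 10001111
00101001 xor 11100010 = 11001011
00111110 xor 10111101 = 10000011
10110001 xor 10011010 = 00101011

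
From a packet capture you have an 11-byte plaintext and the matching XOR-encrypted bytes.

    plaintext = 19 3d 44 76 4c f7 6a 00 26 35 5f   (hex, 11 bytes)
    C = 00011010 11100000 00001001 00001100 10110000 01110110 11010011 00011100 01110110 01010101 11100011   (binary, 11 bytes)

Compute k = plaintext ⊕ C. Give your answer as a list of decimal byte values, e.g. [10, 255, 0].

[3, 221, 77, 122, 252, 129, 185, 28, 80, 96, 188]

Since C = plaintext ⊕ k, XORing both sides with plaintext gives k = plaintext ⊕ C.
19 ⊕ 1a = 03
3d ⊕ e0 = dd
44 ⊕ 09 = 4d
76 ⊕ 0c = 7a
4c ⊕ b0 = fc
f7 ⊕ 76 = 81
6a ⊕ d3 = b9
00 ⊕ 1c = 1c
26 ⊕ 76 = 50
35 ⊕ 55 = 60
5f ⊕ e3 = bc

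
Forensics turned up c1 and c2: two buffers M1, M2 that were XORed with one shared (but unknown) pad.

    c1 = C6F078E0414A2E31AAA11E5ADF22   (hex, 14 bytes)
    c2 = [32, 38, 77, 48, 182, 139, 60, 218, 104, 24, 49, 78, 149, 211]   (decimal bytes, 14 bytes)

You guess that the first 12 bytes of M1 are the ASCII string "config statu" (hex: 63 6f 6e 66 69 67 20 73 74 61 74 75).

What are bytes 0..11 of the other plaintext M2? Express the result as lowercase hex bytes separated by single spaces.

85 b9 5b b6 9e a6 32 98 b6 d8 5b 61

First, c1 ⊕ c2 = (M1 ⊕ K) ⊕ (M2 ⊕ K) = M1 ⊕ M2, so the key drops out. Then M2 = (M1 ⊕ M2) ⊕ M1 over the first 12 bytes.
byte 0: (c6 ⊕ 20) ⊕ 63 = e6 ⊕ 63 = 85
byte 1: (f0 ⊕ 26) ⊕ 6f = d6 ⊕ 6f = b9
byte 2: (78 ⊕ 4d) ⊕ 6e = 35 ⊕ 6e = 5b
byte 3: (e0 ⊕ 30) ⊕ 66 = d0 ⊕ 66 = b6
byte 4: (41 ⊕ b6) ⊕ 69 = f7 ⊕ 69 = 9e
byte 5: (4a ⊕ 8b) ⊕ 67 = c1 ⊕ 67 = a6
byte 6: (2e ⊕ 3c) ⊕ 20 = 12 ⊕ 20 = 32
byte 7: (31 ⊕ da) ⊕ 73 = eb ⊕ 73 = 98
byte 8: (aa ⊕ 68) ⊕ 74 = c2 ⊕ 74 = b6
byte 9: (a1 ⊕ 18) ⊕ 61 = b9 ⊕ 61 = d8
byte 10: (1e ⊕ 31) ⊕ 74 = 2f ⊕ 74 = 5b
byte 11: (5a ⊕ 4e) ⊕ 75 = 14 ⊕ 75 = 61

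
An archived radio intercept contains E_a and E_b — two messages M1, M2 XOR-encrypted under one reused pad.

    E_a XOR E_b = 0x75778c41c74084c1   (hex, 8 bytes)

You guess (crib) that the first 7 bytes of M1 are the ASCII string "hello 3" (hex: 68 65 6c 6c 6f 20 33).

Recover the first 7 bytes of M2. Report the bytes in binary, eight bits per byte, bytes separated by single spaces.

00011101 00010010 11100000 00101101 10101000 01100000 10110111

Since E_a ⊕ E_b = M1 ⊕ M2, XORing with the guessed M1 bytes yields the corresponding M2 bytes: M2 = (E_a ⊕ E_b) ⊕ M1.
75 ^ 68 = 1d
77 ^ 65 = 12
8c ^ 6c = e0
41 ^ 6c = 2d
c7 ^ 6f = a8
40 ^ 20 = 60
84 ^ 33 = b7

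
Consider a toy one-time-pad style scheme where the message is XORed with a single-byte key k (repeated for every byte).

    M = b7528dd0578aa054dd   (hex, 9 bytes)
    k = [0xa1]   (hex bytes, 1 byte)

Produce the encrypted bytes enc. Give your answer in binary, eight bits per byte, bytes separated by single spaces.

00010110 11110011 00101100 01110001 11110110 00101011 00000001 11110101 01111100

The 1-byte key repeats, so the effective keystream is a1 a1 a1 a1 a1 a1 a1 a1 a1.
byte 0: 10110111 ⊕ 10100001 = 00010110
byte 1: 01010010 ⊕ 10100001 = 11110011
byte 2: 10001101 ⊕ 10100001 = 00101100
byte 3: 11010000 ⊕ 10100001 = 01110001
byte 4: 01010111 ⊕ 10100001 = 11110110
byte 5: 10001010 ⊕ 10100001 = 00101011
byte 6: 10100000 ⊕ 10100001 = 00000001
byte 7: 01010100 ⊕ 10100001 = 11110101
byte 8: 11011101 ⊕ 10100001 = 01111100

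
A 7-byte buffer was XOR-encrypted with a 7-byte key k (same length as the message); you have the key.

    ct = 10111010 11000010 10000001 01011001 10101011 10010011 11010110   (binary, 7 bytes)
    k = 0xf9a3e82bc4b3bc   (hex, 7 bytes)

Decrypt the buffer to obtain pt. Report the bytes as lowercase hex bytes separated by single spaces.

ba ^ f9 = 43
c2 ^ a3 = 61
81 ^ e8 = 69
59 ^ 2b = 72
ab ^ c4 = 6f
93 ^ b3 = 20
d6 ^ bc = 6a

43 61 69 72 6f 20 6a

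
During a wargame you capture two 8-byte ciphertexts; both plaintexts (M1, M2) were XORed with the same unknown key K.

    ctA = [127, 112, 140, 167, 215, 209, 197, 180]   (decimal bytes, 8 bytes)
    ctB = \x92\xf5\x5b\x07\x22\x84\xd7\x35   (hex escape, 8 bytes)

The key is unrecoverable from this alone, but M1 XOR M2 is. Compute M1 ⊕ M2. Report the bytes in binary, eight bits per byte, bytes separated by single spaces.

11101101 10000101 11010111 10100000 11110101 01010101 00010010 10000001

ctA ⊕ ctB = (M1 ⊕ K) ⊕ (M2 ⊕ K) = M1 ⊕ M2 — the shared key cancels under XOR.
7f ⊕ 92 = ed
70 ⊕ f5 = 85
8c ⊕ 5b = d7
a7 ⊕ 07 = a0
d7 ⊕ 22 = f5
d1 ⊕ 84 = 55
c5 ⊕ d7 = 12
b4 ⊕ 35 = 81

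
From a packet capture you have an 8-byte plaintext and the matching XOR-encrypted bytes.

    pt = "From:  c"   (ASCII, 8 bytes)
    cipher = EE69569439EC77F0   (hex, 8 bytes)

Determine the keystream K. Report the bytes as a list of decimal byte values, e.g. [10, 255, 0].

[168, 27, 57, 249, 3, 204, 87, 147]

Since cipher = pt ⊕ K, XORing both sides with pt gives K = pt ⊕ cipher.
byte 0: 46 xor ee = a8
byte 1: 72 xor 69 = 1b
byte 2: 6f xor 56 = 39
byte 3: 6d xor 94 = f9
byte 4: 3a xor 39 = 03
byte 5: 20 xor ec = cc
byte 6: 20 xor 77 = 57
byte 7: 63 xor f0 = 93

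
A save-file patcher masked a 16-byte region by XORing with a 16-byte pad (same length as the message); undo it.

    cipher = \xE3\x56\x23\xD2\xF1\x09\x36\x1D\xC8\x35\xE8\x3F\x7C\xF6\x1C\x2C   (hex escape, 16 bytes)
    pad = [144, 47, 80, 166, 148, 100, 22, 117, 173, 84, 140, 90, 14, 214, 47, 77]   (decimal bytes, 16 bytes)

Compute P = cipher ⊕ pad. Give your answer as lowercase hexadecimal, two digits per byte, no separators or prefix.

XOR is its own inverse, so applying the key byte-wise gives the result directly.
227 XOR 144 = 115
 86 XOR  47 = 121
 35 XOR  80 = 115
210 XOR 166 = 116
241 XOR 148 = 101
  9 XOR 100 = 109
 54 XOR  22 =  32
 29 XOR 117 = 104
200 XOR 173 = 101
 53 XOR  84 =  97
232 XOR 140 = 100
 63 XOR  90 = 101
124 XOR  14 = 114
246 XOR 214 =  32
 28 XOR  47 =  51
 44 XOR  77 =  97

73797374656d20686561646572203361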